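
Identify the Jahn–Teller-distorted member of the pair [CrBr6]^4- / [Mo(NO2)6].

[CrBr6]^4-

[CrBr6]^4-: Each bromide is −1; balancing the −4 overall charge requires Cr(II). Group 6 minus oxidation state 2 gives a d⁴ configuration. Bromide is a weak-field ligand for a first-row metal, so the complex is high-spin. The t₂g³e_g¹ (high-spin) configuration has an unevenly filled e_g set; the Jahn–Teller theorem predicts a tetragonal distortion (typically axial elongation) to lift the degeneracy.
[Mo(NO2)6]: Summing ligand charges against the 0 overall charge gives an oxidation state of +6 for molybdenum. Group 6 minus oxidation state 6 gives a d⁰ configuration. The d⁰ configuration leaves the e_g set evenly filled (or empty) — no strong Jahn–Teller driving force.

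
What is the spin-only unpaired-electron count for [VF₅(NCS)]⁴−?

3

Each fluoride is −1; each isothiocyanate is −1; balancing the −4 overall charge requires V(II).
V sits in group 5, so the d-electron count is 5 − 2 = 3.
In an octahedral field the d³ configuration is t₂g³e_g⁰ (only one arrangement possible), giving 3 unpaired electrons.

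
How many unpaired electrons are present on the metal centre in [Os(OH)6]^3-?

1 unpaired electron

Summing ligand charges against the −3 overall charge gives an oxidation state of +3 for osmium.
Osmium is a group-8 element; Os(III) is therefore d⁵.
The spin state decides the count: a 5d ion has a large Δₒ and is invariably low-spin.
An octahedral low-spin d⁵ ion is t₂g⁵e_g⁰, giving 1 unpaired electron.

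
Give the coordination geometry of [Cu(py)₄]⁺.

tetrahedral

Summing ligand charges against the +1 overall charge gives an oxidation state of +1 for copper.
Cu sits in group 11, so the d-electron count is 11 − 1 = 10.
Coordination number: 4.
A d¹⁰ ion has no crystal-field stabilisation preference between square planar and tetrahedral, so four ligands adopt the sterically favoured tetrahedral geometry.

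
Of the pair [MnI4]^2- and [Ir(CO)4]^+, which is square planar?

For [MnI4]^2-: Each iodide is −1; balancing the −2 overall charge requires Mn(II). Mn sits in group 7, so the d-electron count is 7 − 2 = 5. A high-spin d⁵ ion has zero CFSE in either geometry, so four ligands adopt the sterically favoured tetrahedral geometry. → tetrahedral.
For [Ir(CO)4]^+: Summing ligand charges against the +1 overall charge gives an oxidation state of +1 for iridium. Group 9 minus oxidation state 1 gives a d⁸ configuration. A 5d d⁸ ion has a large crystal-field splitting; square planar leaves the high-energy d_{x²−y²} orbital empty and maximises CFSE. → square planar.

[Ir(CO)4]^+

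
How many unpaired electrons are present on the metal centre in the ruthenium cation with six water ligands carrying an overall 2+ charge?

Summing ligand charges against the +2 overall charge gives an oxidation state of +2 for ruthenium.
Group 8 minus oxidation state 2 gives a d⁶ configuration.
The spin state decides the count: a 4d ion has a large Δₒ and is invariably low-spin.
An octahedral low-spin d⁶ ion is t₂g⁶e_g⁰, giving 0 unpaired electrons.

0 unpaired electrons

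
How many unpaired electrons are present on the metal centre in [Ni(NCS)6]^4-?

Summing ligand charges against the −4 overall charge gives an oxidation state of +2 for nickel.
Nickel is a group-10 element; Ni(II) is therefore d⁸.
In an octahedral field the d⁸ configuration is t₂g⁶e_g² (only one arrangement possible), giving 2 unpaired electrons.

2 unpaired electrons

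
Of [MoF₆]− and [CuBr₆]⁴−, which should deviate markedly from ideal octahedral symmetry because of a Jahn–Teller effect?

[MoF₆]−: Ligand charges: each fluoride is −1. With an overall charge of −1 the molybdenum centre must be in the +5 oxidation state. Molybdenum is a group-6 element; Mo(V) is therefore d¹. The d¹ configuration leaves the e_g set evenly filled (or empty) — no strong Jahn–Teller driving force.
[CuBr₆]⁴−: Ligand charges: each bromide is −1. With an overall charge of −4 the copper centre must be in the +2 oxidation state. Cu sits in group 11, so the d-electron count is 11 − 2 = 9. The t₂g⁶e_g³ configuration has an unevenly filled e_g set; the Jahn–Teller theorem predicts a tetragonal distortion (typically axial elongation) to lift the degeneracy.

[CuBr₆]⁴−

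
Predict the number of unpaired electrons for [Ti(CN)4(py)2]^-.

1

Each cyanide is −1; pyridine is neutral; balancing the −1 overall charge requires Ti(III).
Titanium is a group-4 element; Ti(III) is therefore d¹.
In an octahedral field the d¹ configuration is t₂g¹e_g⁰ (only one arrangement possible), giving 1 unpaired electron.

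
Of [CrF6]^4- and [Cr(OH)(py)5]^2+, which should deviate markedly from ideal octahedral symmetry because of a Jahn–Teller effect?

[CrF6]^4-

[CrF6]^4-: Ligand charges: each fluoride is −1. With an overall charge of −4 the chromium centre must be in the +2 oxidation state. Group 6 minus oxidation state 2 gives a d⁴ configuration. Fluoride is a weak-field ligand for a first-row metal, so the complex is high-spin. The t₂g³e_g¹ (high-spin) configuration has an unevenly filled e_g set; the Jahn–Teller theorem predicts a tetragonal distortion (typically axial elongation) to lift the degeneracy.
[Cr(OH)(py)5]^2+: Each hydroxide is −1; pyridine is neutral; balancing the +2 overall charge requires Cr(III). Chromium is a group-6 element; Cr(III) is therefore d³. The d³ configuration leaves the e_g set evenly filled (or empty) — no strong Jahn–Teller driving force.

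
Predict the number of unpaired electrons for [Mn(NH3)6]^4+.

3 unpaired electrons

Ligand charges: ammonia is neutral. With an overall charge of +4 the manganese centre must be in the +4 oxidation state.
Mn sits in group 7, so the d-electron count is 7 − 4 = 3.
In an octahedral field the d³ configuration is t₂g³e_g⁰ (only one arrangement possible), giving 3 unpaired electrons.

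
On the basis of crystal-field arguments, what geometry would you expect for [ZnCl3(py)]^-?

Each chloride is −1; pyridine is neutral; balancing the −1 overall charge requires Zn(II).
Zn sits in group 12, so the d-electron count is 12 − 2 = 10.
Coordination number: 4.
A d¹⁰ ion has no crystal-field stabilisation preference between square planar and tetrahedral, so four ligands adopt the sterically favoured tetrahedral geometry.

tetrahedral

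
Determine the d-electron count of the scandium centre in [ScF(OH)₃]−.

d0

Summing ligand charges against the −1 overall charge gives an oxidation state of +3 for scandium.
Sc sits in group 3, so the d-electron count is 3 − 3 = 0.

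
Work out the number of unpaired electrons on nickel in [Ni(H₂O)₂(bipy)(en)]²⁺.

Water is neutral; 2,2′-bipyridine is neutral; ethylenediamine is neutral; balancing the +2 overall charge requires Ni(II).
Ni sits in group 10, so the d-electron count is 10 − 2 = 8.
Counting donor atoms: 2×water (monodentate) → 2 donors; 1×2,2′-bipyridine (bidentate) → 2 donors; 1×ethylenediamine (bidentate) → 2 donors. Coordination number = 6.
In an octahedral field the d⁸ configuration is t₂g⁶e_g² (only one arrangement possible), giving 2 unpaired electrons.

2 unpaired electrons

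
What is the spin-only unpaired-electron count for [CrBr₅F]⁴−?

4 unpaired electrons

Each bromide is −1; each fluoride is −1; balancing the −4 overall charge requires Cr(II).
Chromium is a group-6 element; Cr(II) is therefore d⁴.
The spin state decides the count: Bromide and fluoride are weak-field ligands for a first-row metal, so the complex is high-spin.
An octahedral high-spin d⁴ ion is t₂g³e_g¹, giving 4 unpaired electrons.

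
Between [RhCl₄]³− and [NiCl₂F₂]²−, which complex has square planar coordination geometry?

[RhCl₄]³−

For [RhCl₄]³−: Ligand charges: each chloride is −1. With an overall charge of −3 the rhodium centre must be in the +1 oxidation state. Group 9 minus oxidation state 1 gives a d⁸ configuration. A 4d d⁸ ion has a large crystal-field splitting; square planar leaves the high-energy d_{x²−y²} orbital empty and maximises CFSE. → square planar.
For [NiCl₂F₂]²−: Ligand charges: each chloride is −1; each fluoride is −1. With an overall charge of −2 the nickel centre must be in the +2 oxidation state. Ni sits in group 10, so the d-electron count is 10 − 2 = 8. Chloride and fluoride are weak-field ligands. With weak-field ligands the CFSE gain from square planar is small, so a 3d d⁸ ion takes the sterically preferred tetrahedral geometry. → tetrahedral.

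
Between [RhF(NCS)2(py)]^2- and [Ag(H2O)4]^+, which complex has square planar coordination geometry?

[RhF(NCS)2(py)]^2-

For [RhF(NCS)2(py)]^2-: Each fluoride is −1; each isothiocyanate is −1; pyridine is neutral; balancing the −2 overall charge requires Rh(I). Rhodium is a group-9 element; Rh(I) is therefore d⁸. A 4d d⁸ ion has a large crystal-field splitting; square planar leaves the high-energy d_{x²−y²} orbital empty and maximises CFSE. → square planar.
For [Ag(H2O)4]^+: Summing ligand charges against the +1 overall charge gives an oxidation state of +1 for silver. Ag sits in group 11, so the d-electron count is 11 − 1 = 10. A d¹⁰ ion has no crystal-field stabilisation preference between square planar and tetrahedral, so four ligands adopt the sterically favoured tetrahedral geometry. → tetrahedral.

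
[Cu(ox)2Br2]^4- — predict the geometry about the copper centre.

Ligand charges: each oxalate is −2; each bromide is −1. With an overall charge of −4 the copper centre must be in the +2 oxidation state.
Cu sits in group 11, so the d-electron count is 11 − 2 = 9.
Counting donor atoms: 2×oxalate (bidentate) → 4 donors; 2×bromide (monodentate) → 2 donors. Coordination number = 6.
Six donors around a single metal centre give an octahedral coordination sphere.

octahedral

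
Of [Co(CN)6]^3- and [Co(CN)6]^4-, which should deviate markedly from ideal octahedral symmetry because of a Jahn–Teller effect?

[Co(CN)6]^3-: Each cyanide is −1; balancing the −3 overall charge requires Co(III). Cobalt is a group-9 element; Co(III) is therefore d⁶. Co(III) has an exceptionally large octahedral splitting and is low-spin with essentially every ligand except fluoride. The d⁶ configuration leaves the e_g set evenly filled (or empty) — no strong Jahn–Teller driving force.
[Co(CN)6]^4-: Ligand charges: each cyanide is −1. With an overall charge of −4 the cobalt centre must be in the +2 oxidation state. Cobalt is a group-9 element; Co(II) is therefore d⁷. Cyanide is a strong-field ligand (high in the spectrochemical series) for a first-row metal, so the complex is low-spin. The t₂g⁶e_g¹ (low-spin) configuration has an unevenly filled e_g set; the Jahn–Teller theorem predicts a tetragonal distortion (typically axial elongation) to lift the degeneracy.

[Co(CN)6]^4-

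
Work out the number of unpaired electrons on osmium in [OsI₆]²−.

2

Summing ligand charges against the −2 overall charge gives an oxidation state of +4 for osmium.
Group 8 minus oxidation state 4 gives a d⁴ configuration.
The spin state decides the count: a 5d ion has a large Δₒ and is invariably low-spin.
An octahedral low-spin d⁴ ion is t₂g⁴e_g⁰, giving 2 unpaired electrons.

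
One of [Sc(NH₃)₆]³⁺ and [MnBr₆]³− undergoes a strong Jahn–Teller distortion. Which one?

[MnBr₆]³−

[Sc(NH₃)₆]³⁺: Ligand charges: ammonia is neutral. With an overall charge of +3 the scandium centre must be in the +3 oxidation state. Scandium is a group-3 element; Sc(III) is therefore d⁰. The d⁰ configuration leaves the e_g set evenly filled (or empty) — no strong Jahn–Teller driving force.
[MnBr₆]³−: Summing ligand charges against the −3 overall charge gives an oxidation state of +3 for manganese. Manganese is a group-7 element; Mn(III) is therefore d⁴. Bromide is a weak-field ligand for a first-row metal, so the complex is high-spin. The t₂g³e_g¹ (high-spin) configuration has an unevenly filled e_g set; the Jahn–Teller theorem predicts a tetragonal distortion (typically axial elongation) to lift the degeneracy.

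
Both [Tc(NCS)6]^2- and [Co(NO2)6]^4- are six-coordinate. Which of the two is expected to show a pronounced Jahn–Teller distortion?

[Co(NO2)6]^4-

[Tc(NCS)6]^2-: Summing ligand charges against the −2 overall charge gives an oxidation state of +4 for technetium. Group 7 minus oxidation state 4 gives a d³ configuration. The d³ configuration leaves the e_g set evenly filled (or empty) — no strong Jahn–Teller driving force.
[Co(NO2)6]^4-: Each nitro (N-bound nitrite) is −1; balancing the −4 overall charge requires Co(II). Group 9 minus oxidation state 2 gives a d⁷ configuration. Nitro (N-bound nitrite) is a strong-field ligand (high in the spectrochemical series) for a first-row metal, so the complex is low-spin. The t₂g⁶e_g¹ (low-spin) configuration has an unevenly filled e_g set; the Jahn–Teller theorem predicts a tetragonal distortion (typically axial elongation) to lift the degeneracy.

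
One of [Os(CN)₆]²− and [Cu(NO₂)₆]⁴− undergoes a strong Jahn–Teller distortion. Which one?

[Cu(NO₂)₆]⁴−

[Os(CN)₆]²−: Each cyanide is −1; balancing the −2 overall charge requires Os(IV). Os sits in group 8, so the d-electron count is 8 − 4 = 4. A 5d ion has a large Δₒ and is invariably low-spin. The d⁴ configuration leaves the e_g set evenly filled (or empty) — no strong Jahn–Teller driving force.
[Cu(NO₂)₆]⁴−: Each nitro (N-bound nitrite) is −1; balancing the −4 overall charge requires Cu(II). Group 11 minus oxidation state 2 gives a d⁹ configuration. The t₂g⁶e_g³ configuration has an unevenly filled e_g set; the Jahn–Teller theorem predicts a tetragonal distortion (typically axial elongation) to lift the degeneracy.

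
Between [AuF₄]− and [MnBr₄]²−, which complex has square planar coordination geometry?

[AuF₄]−

For [AuF₄]−: Ligand charges: each fluoride is −1. With an overall charge of −1 the gold centre must be in the +3 oxidation state. Gold is a group-11 element; Au(III) is therefore d⁸. A 5d d⁸ ion has a large crystal-field splitting; square planar leaves the high-energy d_{x²−y²} orbital empty and maximises CFSE. → square planar.
For [MnBr₄]²−: Summing ligand charges against the −2 overall charge gives an oxidation state of +2 for manganese. Manganese is a group-7 element; Mn(II) is therefore d⁵. A high-spin d⁵ ion has zero CFSE in either geometry, so four ligands adopt the sterically favoured tetrahedral geometry. → tetrahedral.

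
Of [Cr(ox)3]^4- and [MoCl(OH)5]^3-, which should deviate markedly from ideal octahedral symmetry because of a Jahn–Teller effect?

[Cr(ox)3]^4-: Summing ligand charges against the −4 overall charge gives an oxidation state of +2 for chromium. Group 6 minus oxidation state 2 gives a d⁴ configuration. Oxalate is a weak-field ligand for a first-row metal, so the complex is high-spin. The t₂g³e_g¹ (high-spin) configuration has an unevenly filled e_g set; the Jahn–Teller theorem predicts a tetragonal distortion (typically axial elongation) to lift the degeneracy.
[MoCl(OH)5]^3-: Summing ligand charges against the −3 overall charge gives an oxidation state of +3 for molybdenum. Molybdenum is a group-6 element; Mo(III) is therefore d³. The d³ configuration leaves the e_g set evenly filled (or empty) — no strong Jahn–Teller driving force.

[Cr(ox)3]^4-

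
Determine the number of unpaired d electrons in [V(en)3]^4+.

1

Ethylenediamine is neutral; balancing the +4 overall charge requires V(IV).
Group 5 minus oxidation state 4 gives a d¹ configuration.
Counting donor atoms: 3×ethylenediamine (bidentate) → 6 donors. Coordination number = 6.
In an octahedral field the d¹ configuration is t₂g¹e_g⁰ (only one arrangement possible), giving 1 unpaired electron.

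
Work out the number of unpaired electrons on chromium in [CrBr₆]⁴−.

4

Ligand charges: each bromide is −1. With an overall charge of −4 the chromium centre must be in the +2 oxidation state.
Chromium is a group-6 element; Cr(II) is therefore d⁴.
The spin state decides the count: Bromide is a weak-field ligand for a first-row metal, so the complex is high-spin.
An octahedral high-spin d⁴ ion is t₂g³e_g¹, giving 4 unpaired electrons.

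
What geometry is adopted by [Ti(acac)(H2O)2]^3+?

tetrahedral

Summing ligand charges against the +3 overall charge gives an oxidation state of +4 for titanium.
Ti sits in group 4, so the d-electron count is 4 − 4 = 0.
Counting donor atoms: 1×acetylacetonate (bidentate) → 2 donors; 2×water (monodentate) → 2 donors. Coordination number = 4.
A d⁰ ion has no crystal-field stabilisation preference between square planar and tetrahedral, so four ligands adopt the sterically favoured tetrahedral geometry.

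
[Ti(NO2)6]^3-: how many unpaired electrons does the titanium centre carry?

1 unpaired electron

Ligand charges: each nitro (N-bound nitrite) is −1. With an overall charge of −3 the titanium centre must be in the +3 oxidation state.
Ti sits in group 4, so the d-electron count is 4 − 3 = 1.
In an octahedral field the d¹ configuration is t₂g¹e_g⁰ (only one arrangement possible), giving 1 unpaired electron.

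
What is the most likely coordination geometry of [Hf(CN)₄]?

tetrahedral

Summing ligand charges against the 0 overall charge gives an oxidation state of +4 for hafnium.
Hafnium is a group-4 element; Hf(IV) is therefore d⁰.
Coordination number: 4.
A d⁰ ion has no crystal-field stabilisation preference between square planar and tetrahedral, so four ligands adopt the sterically favoured tetrahedral geometry.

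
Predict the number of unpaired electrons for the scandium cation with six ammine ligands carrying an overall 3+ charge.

0 unpaired electrons

Ammonia is neutral; balancing the +3 overall charge requires Sc(III).
Group 3 minus oxidation state 3 gives a d⁰ configuration.
In an octahedral field the d⁰ configuration is t₂g⁰e_g⁰, giving 0 unpaired electrons.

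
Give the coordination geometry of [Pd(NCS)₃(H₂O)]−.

Ligand charges: each isothiocyanate is −1; water is neutral. With an overall charge of −1 the palladium centre must be in the +2 oxidation state.
Pd sits in group 10, so the d-electron count is 10 − 2 = 8.
With 4 monodentate ligands the coordination number is 4.
A 4d d⁸ ion has a large crystal-field splitting; square planar leaves the high-energy d_{x²−y²} orbital empty and maximises CFSE.

square planar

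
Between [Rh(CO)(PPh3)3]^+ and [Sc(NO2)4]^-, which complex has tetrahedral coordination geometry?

For [Rh(CO)(PPh3)3]^+: Ligand charges: carbonyl is neutral; triphenylphosphine is neutral. With an overall charge of +1 the rhodium centre must be in the +1 oxidation state. Group 9 minus oxidation state 1 gives a d⁸ configuration. A 4d d⁸ ion has a large crystal-field splitting; square planar leaves the high-energy d_{x²−y²} orbital empty and maximises CFSE. → square planar.
For [Sc(NO2)4]^-: Summing ligand charges against the −1 overall charge gives an oxidation state of +3 for scandium. Group 3 minus oxidation state 3 gives a d⁰ configuration. A d⁰ ion has no crystal-field stabilisation preference between square planar and tetrahedral, so four ligands adopt the sterically favoured tetrahedral geometry. → tetrahedral.

[Sc(NO2)4]^-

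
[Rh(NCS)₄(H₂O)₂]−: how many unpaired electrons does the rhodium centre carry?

Ligand charges: each isothiocyanate is −1; water is neutral. With an overall charge of −1 the rhodium centre must be in the +3 oxidation state.
Rhodium is a group-9 element; Rh(III) is therefore d⁶.
The spin state decides the count: a 4d ion has a large Δₒ and is invariably low-spin.
An octahedral low-spin d⁶ ion is t₂g⁶e_g⁰, giving 0 unpaired electrons.

0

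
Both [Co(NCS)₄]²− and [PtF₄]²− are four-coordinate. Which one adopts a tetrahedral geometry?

[Co(NCS)₄]²−

For [Co(NCS)₄]²−: Ligand charges: each isothiocyanate is −1. With an overall charge of −2 the cobalt centre must be in the +2 oxidation state. Co sits in group 9, so the d-electron count is 9 − 2 = 7. For a high-spin 3d d⁷ ion with weak-field ligands the small Δₜ gives little square-planar CFSE advantage, so four ligands adopt the sterically favoured tetrahedral geometry. → tetrahedral.
For [PtF₄]²−: Summing ligand charges against the −2 overall charge gives an oxidation state of +2 for platinum. Group 10 minus oxidation state 2 gives a d⁸ configuration. A 5d d⁸ ion has a large crystal-field splitting; square planar leaves the high-energy d_{x²−y²} orbital empty and maximises CFSE. → square planar.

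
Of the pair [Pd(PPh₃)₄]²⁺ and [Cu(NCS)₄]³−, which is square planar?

[Pd(PPh₃)₄]²⁺

For [Pd(PPh₃)₄]²⁺: Ligand charges: triphenylphosphine is neutral. With an overall charge of +2 the palladium centre must be in the +2 oxidation state. Group 10 minus oxidation state 2 gives a d⁸ configuration. A 4d d⁸ ion has a large crystal-field splitting; square planar leaves the high-energy d_{x²−y²} orbital empty and maximises CFSE. → square planar.
For [Cu(NCS)₄]³−: Ligand charges: each isothiocyanate is −1. With an overall charge of −3 the copper centre must be in the +1 oxidation state. Cu sits in group 11, so the d-electron count is 11 − 1 = 10. A d¹⁰ ion has no crystal-field stabilisation preference between square planar and tetrahedral, so four ligands adopt the sterically favoured tetrahedral geometry. → tetrahedral.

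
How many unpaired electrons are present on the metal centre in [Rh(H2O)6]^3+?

Summing ligand charges against the +3 overall charge gives an oxidation state of +3 for rhodium.
Rh sits in group 9, so the d-electron count is 9 − 3 = 6.
The spin state decides the count: a 4d ion has a large Δₒ and is invariably low-spin.
An octahedral low-spin d⁶ ion is t₂g⁶e_g⁰, giving 0 unpaired electrons.

0 unpaired electrons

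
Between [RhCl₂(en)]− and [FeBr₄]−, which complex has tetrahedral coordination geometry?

For [RhCl₂(en)]−: Ligand charges: each chloride is −1; ethylenediamine is neutral. With an overall charge of −1 the rhodium centre must be in the +1 oxidation state. Group 9 minus oxidation state 1 gives a d⁸ configuration. A 4d d⁸ ion has a large crystal-field splitting; square planar leaves the high-energy d_{x²−y²} orbital empty and maximises CFSE. → square planar.
For [FeBr₄]−: Each bromide is −1; balancing the −1 overall charge requires Fe(III). Group 8 minus oxidation state 3 gives a d⁵ configuration. A high-spin d⁵ ion has zero CFSE in either geometry, so four ligands adopt the sterically favoured tetrahedral geometry. → tetrahedral.

[FeBr₄]−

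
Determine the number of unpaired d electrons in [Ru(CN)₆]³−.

1 unpaired electron

Ligand charges: each cyanide is −1. With an overall charge of −3 the ruthenium centre must be in the +3 oxidation state.
Ruthenium is a group-8 element; Ru(III) is therefore d⁵.
The spin state decides the count: a 4d ion has a large Δₒ and is invariably low-spin.
An octahedral low-spin d⁵ ion is t₂g⁵e_g⁰, giving 1 unpaired electron.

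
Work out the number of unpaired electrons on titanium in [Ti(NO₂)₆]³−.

Summing ligand charges against the −3 overall charge gives an oxidation state of +3 for titanium.
Ti sits in group 4, so the d-electron count is 4 − 3 = 1.
In an octahedral field the d¹ configuration is t₂g¹e_g⁰ (only one arrangement possible), giving 1 unpaired electron.

1 unpaired electron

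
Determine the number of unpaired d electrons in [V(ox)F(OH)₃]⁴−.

3 unpaired electrons

Each oxalate is −2; each fluoride is −1; each hydroxide is −1; balancing the −4 overall charge requires V(II).
Vanadium is a group-5 element; V(II) is therefore d³.
Counting donor atoms: 1×oxalate (bidentate) → 2 donors; 1×fluoride (monodentate) → 1 donor; 3×hydroxide (monodentate) → 3 donors. Coordination number = 6.
In an octahedral field the d³ configuration is t₂g³e_g⁰ (only one arrangement possible), giving 3 unpaired electrons.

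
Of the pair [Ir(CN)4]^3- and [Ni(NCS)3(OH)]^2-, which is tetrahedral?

For [Ir(CN)4]^3-: Summing ligand charges against the −3 overall charge gives an oxidation state of +1 for iridium. Iridium is a group-9 element; Ir(I) is therefore d⁸. A 5d d⁸ ion has a large crystal-field splitting; square planar leaves the high-energy d_{x²−y²} orbital empty and maximises CFSE. → square planar.
For [Ni(NCS)3(OH)]^2-: Ligand charges: each isothiocyanate is −1; each hydroxide is −1. With an overall charge of −2 the nickel centre must be in the +2 oxidation state. Group 10 minus oxidation state 2 gives a d⁸ configuration. Hydroxide and isothiocyanate are weak-field ligands. With weak-field ligands the CFSE gain from square planar is small, so a 3d d⁸ ion takes the sterically preferred tetrahedral geometry. → tetrahedral.

[Ni(NCS)3(OH)]^2-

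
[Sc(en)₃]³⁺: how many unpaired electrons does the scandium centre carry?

Ethylenediamine is neutral; balancing the +3 overall charge requires Sc(III).
Scandium is a group-3 element; Sc(III) is therefore d⁰.
Counting donor atoms: 3×ethylenediamine (bidentate) → 6 donors. Coordination number = 6.
In an octahedral field the d⁰ configuration is t₂g⁰e_g⁰, giving 0 unpaired electrons.

0 unpaired electrons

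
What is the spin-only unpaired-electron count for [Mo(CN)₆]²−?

Summing ligand charges against the −2 overall charge gives an oxidation state of +4 for molybdenum.
Group 6 minus oxidation state 4 gives a d² configuration.
In an octahedral field the d² configuration is t₂g²e_g⁰ (only one arrangement possible), giving 2 unpaired electrons.

2 unpaired electrons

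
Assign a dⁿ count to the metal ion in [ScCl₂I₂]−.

d0

Summing ligand charges against the −1 overall charge gives an oxidation state of +3 for scandium.
Group 3 minus oxidation state 3 gives a d⁰ configuration.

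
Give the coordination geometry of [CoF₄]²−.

Summing ligand charges against the −2 overall charge gives an oxidation state of +2 for cobalt.
Cobalt is a group-9 element; Co(II) is therefore d⁷.
Coordination number: 4.
Fluoride is a weak-field ligand.
For a high-spin 3d d⁷ ion with weak-field ligands the small Δₜ gives little square-planar CFSE advantage, so four ligands adopt the sterically favoured tetrahedral geometry.

tetrahedral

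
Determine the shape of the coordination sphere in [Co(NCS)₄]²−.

tetrahedral

Summing ligand charges against the −2 overall charge gives an oxidation state of +2 for cobalt.
Co sits in group 9, so the d-electron count is 9 − 2 = 7.
With 4 monodentate ligands the coordination number is 4.
Isothiocyanate is a weak-field ligand.
For a high-spin 3d d⁷ ion with weak-field ligands the small Δₜ gives little square-planar CFSE advantage, so four ligands adopt the sterically favoured tetrahedral geometry.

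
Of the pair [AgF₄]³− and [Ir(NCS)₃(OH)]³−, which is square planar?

[Ir(NCS)₃(OH)]³−

For [AgF₄]³−: Each fluoride is −1; balancing the −3 overall charge requires Ag(I). Silver is a group-11 element; Ag(I) is therefore d¹⁰. A d¹⁰ ion has no crystal-field stabilisation preference between square planar and tetrahedral, so four ligands adopt the sterically favoured tetrahedral geometry. → tetrahedral.
For [Ir(NCS)₃(OH)]³−: Summing ligand charges against the −3 overall charge gives an oxidation state of +1 for iridium. Iridium is a group-9 element; Ir(I) is therefore d⁸. A 5d d⁸ ion has a large crystal-field splitting; square planar leaves the high-energy d_{x²−y²} orbital empty and maximises CFSE. → square planar.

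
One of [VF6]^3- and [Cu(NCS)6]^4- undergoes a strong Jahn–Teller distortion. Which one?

[Cu(NCS)6]^4-

[VF6]^3-: Each fluoride is −1; balancing the −3 overall charge requires V(III). V sits in group 5, so the d-electron count is 5 − 3 = 2. The d² configuration leaves the e_g set evenly filled (or empty) — no strong Jahn–Teller driving force.
[Cu(NCS)6]^4-: Each isothiocyanate is −1; balancing the −4 overall charge requires Cu(II). Copper is a group-11 element; Cu(II) is therefore d⁹. The t₂g⁶e_g³ configuration has an unevenly filled e_g set; the Jahn–Teller theorem predicts a tetragonal distortion (typically axial elongation) to lift the degeneracy.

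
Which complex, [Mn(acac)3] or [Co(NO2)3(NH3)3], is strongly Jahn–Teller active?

[Mn(acac)3]: Ligand charges: each acetylacetonate is −1. With an overall charge of 0 the manganese centre must be in the +3 oxidation state. Manganese is a group-7 element; Mn(III) is therefore d⁴. Acetylacetonate is a weak-field ligand for a first-row metal, so the complex is high-spin. The t₂g³e_g¹ (high-spin) configuration has an unevenly filled e_g set; the Jahn–Teller theorem predicts a tetragonal distortion (typically axial elongation) to lift the degeneracy.
[Co(NO2)3(NH3)3]: Ligand charges: each nitro (N-bound nitrite) is −1; ammonia is neutral. With an overall charge of 0 the cobalt centre must be in the +3 oxidation state. Cobalt is a group-9 element; Co(III) is therefore d⁶. Co(III) has an exceptionally large octahedral splitting and is low-spin with essentially every ligand except fluoride. The d⁶ configuration leaves the e_g set evenly filled (or empty) — no strong Jahn–Teller driving force.

[Mn(acac)3]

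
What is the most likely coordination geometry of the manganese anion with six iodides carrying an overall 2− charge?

octahedral

Summing ligand charges against the −2 overall charge gives an oxidation state of +4 for manganese.
Group 7 minus oxidation state 4 gives a d³ configuration.
With 6 monodentate ligands the coordination number is 6.
Six donors around a single metal centre give an octahedral coordination sphere.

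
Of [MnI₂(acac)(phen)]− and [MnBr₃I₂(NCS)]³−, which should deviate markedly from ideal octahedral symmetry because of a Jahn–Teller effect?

[MnI₂(acac)(phen)]−: Summing ligand charges against the −1 overall charge gives an oxidation state of +2 for manganese. Mn sits in group 7, so the d-electron count is 7 − 2 = 5. Acetylacetonate and iodide are weak-field ligands for a first-row metal, so the complex is high-spin. The d⁵ configuration leaves the e_g set evenly filled (or empty) — no strong Jahn–Teller driving force.
[MnBr₃I₂(NCS)]³−: Summing ligand charges against the −3 overall charge gives an oxidation state of +3 for manganese. Mn sits in group 7, so the d-electron count is 7 − 3 = 4. Bromide, iodide, and isothiocyanate are weak-field ligands for a first-row metal, so the complex is high-spin. The t₂g³e_g¹ (high-spin) configuration has an unevenly filled e_g set; the Jahn–Teller theorem predicts a tetragonal distortion (typically axial elongation) to lift the degeneracy.

[MnBr₃I₂(NCS)]³−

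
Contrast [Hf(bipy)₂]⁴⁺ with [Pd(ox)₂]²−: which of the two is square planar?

[Pd(ox)₂]²−

For [Hf(bipy)₂]⁴⁺: 2,2′-bipyridine is neutral; balancing the +4 overall charge requires Hf(IV). Hafnium is a group-4 element; Hf(IV) is therefore d⁰. A d⁰ ion has no crystal-field stabilisation preference between square planar and tetrahedral, so four ligands adopt the sterically favoured tetrahedral geometry. → tetrahedral.
For [Pd(ox)₂]²−: Each oxalate is −2; balancing the −2 overall charge requires Pd(II). Pd sits in group 10, so the d-electron count is 10 − 2 = 8. A 4d d⁸ ion has a large crystal-field splitting; square planar leaves the high-energy d_{x²−y²} orbital empty and maximises CFSE. → square planar.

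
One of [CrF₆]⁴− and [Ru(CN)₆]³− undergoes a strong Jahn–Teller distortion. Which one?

[CrF₆]⁴−

[CrF₆]⁴−: Ligand charges: each fluoride is −1. With an overall charge of −4 the chromium centre must be in the +2 oxidation state. Cr sits in group 6, so the d-electron count is 6 − 2 = 4. Fluoride is a weak-field ligand for a first-row metal, so the complex is high-spin. The t₂g³e_g¹ (high-spin) configuration has an unevenly filled e_g set; the Jahn–Teller theorem predicts a tetragonal distortion (typically axial elongation) to lift the degeneracy.
[Ru(CN)₆]³−: Each cyanide is −1; balancing the −3 overall charge requires Ru(III). Group 8 minus oxidation state 3 gives a d⁵ configuration. A 4d ion has a large Δₒ and is invariably low-spin. The d⁵ configuration leaves the e_g set evenly filled (or empty) — no strong Jahn–Teller driving force.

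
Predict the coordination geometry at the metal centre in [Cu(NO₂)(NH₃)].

Ligand charges: each nitro (N-bound nitrite) is −1; ammonia is neutral. With an overall charge of 0 the copper centre must be in the +1 oxidation state.
Copper is a group-11 element; Cu(I) is therefore d¹⁰.
Coordination number: 2.
A d¹⁰ ion with only two ligands adopts a linear arrangement (sp hybridisation; no CFSE preference).

linear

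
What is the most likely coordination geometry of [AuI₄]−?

Each iodide is −1; balancing the −1 overall charge requires Au(III).
Au sits in group 11, so the d-electron count is 11 − 3 = 8.
Coordination number: 4.
A 5d d⁸ ion has a large crystal-field splitting; square planar leaves the high-energy d_{x²−y²} orbital empty and maximises CFSE.

square planar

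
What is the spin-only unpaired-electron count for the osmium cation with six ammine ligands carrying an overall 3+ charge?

Ligand charges: ammonia is neutral. With an overall charge of +3 the osmium centre must be in the +3 oxidation state.
Os sits in group 8, so the d-electron count is 8 − 3 = 5.
The spin state decides the count: a 5d ion has a large Δₒ and is invariably low-spin.
An octahedral low-spin d⁵ ion is t₂g⁵e_g⁰, giving 1 unpaired electron.

1 unpaired electron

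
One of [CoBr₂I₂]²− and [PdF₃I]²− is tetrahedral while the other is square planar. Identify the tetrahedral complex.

[CoBr₂I₂]²−

For [CoBr₂I₂]²−: Summing ligand charges against the −2 overall charge gives an oxidation state of +2 for cobalt. Cobalt is a group-9 element; Co(II) is therefore d⁷. For a high-spin 3d d⁷ ion with weak-field ligands the small Δₜ gives little square-planar CFSE advantage, so four ligands adopt the sterically favoured tetrahedral geometry. → tetrahedral.
For [PdF₃I]²−: Summing ligand charges against the −2 overall charge gives an oxidation state of +2 for palladium. Palladium is a group-10 element; Pd(II) is therefore d⁸. A 4d d⁸ ion has a large crystal-field splitting; square planar leaves the high-energy d_{x²−y²} orbital empty and maximises CFSE. → square planar.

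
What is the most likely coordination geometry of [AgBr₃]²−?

Summing ligand charges against the −2 overall charge gives an oxidation state of +1 for silver.
Ag sits in group 11, so the d-electron count is 11 − 1 = 10.
Coordination number: 3.
Three ligands around a d¹⁰ centre minimise repulsion in a trigonal-planar arrangement.

trigonal planar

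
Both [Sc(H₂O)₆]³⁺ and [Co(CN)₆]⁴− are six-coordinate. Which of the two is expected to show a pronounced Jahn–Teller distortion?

[Sc(H₂O)₆]³⁺: Ligand charges: water is neutral. With an overall charge of +3 the scandium centre must be in the +3 oxidation state. Scandium is a group-3 element; Sc(III) is therefore d⁰. The d⁰ configuration leaves the e_g set evenly filled (or empty) — no strong Jahn–Teller driving force.
[Co(CN)₆]⁴−: Each cyanide is −1; balancing the −4 overall charge requires Co(II). Co sits in group 9, so the d-electron count is 9 − 2 = 7. Cyanide is a strong-field ligand (high in the spectrochemical series) for a first-row metal, so the complex is low-spin. The t₂g⁶e_g¹ (low-spin) configuration has an unevenly filled e_g set; the Jahn–Teller theorem predicts a tetragonal distortion (typically axial elongation) to lift the degeneracy.

[Co(CN)₆]⁴−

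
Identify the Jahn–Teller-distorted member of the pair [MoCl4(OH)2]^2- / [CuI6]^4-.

[MoCl4(OH)2]^2-: Ligand charges: each chloride is −1; each hydroxide is −1. With an overall charge of −2 the molybdenum centre must be in the +4 oxidation state. Group 6 minus oxidation state 4 gives a d² configuration. The d² configuration leaves the e_g set evenly filled (or empty) — no strong Jahn–Teller driving force.
[CuI6]^4-: Ligand charges: each iodide is −1. With an overall charge of −4 the copper centre must be in the +2 oxidation state. Group 11 minus oxidation state 2 gives a d⁹ configuration. The t₂g⁶e_g³ configuration has an unevenly filled e_g set; the Jahn–Teller theorem predicts a tetragonal distortion (typically axial elongation) to lift the degeneracy.

[CuI6]^4-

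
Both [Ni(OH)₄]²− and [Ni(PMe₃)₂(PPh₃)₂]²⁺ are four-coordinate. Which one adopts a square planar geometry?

For [Ni(OH)₄]²−: Ligand charges: each hydroxide is −1. With an overall charge of −2 the nickel centre must be in the +2 oxidation state. Group 10 minus oxidation state 2 gives a d⁸ configuration. Hydroxide is a weak-field ligand. With weak-field ligands the CFSE gain from square planar is small, so a 3d d⁸ ion takes the sterically preferred tetrahedral geometry. → tetrahedral.
For [Ni(PMe₃)₂(PPh₃)₂]²⁺: Trimethylphosphine is neutral; triphenylphosphine is neutral; balancing the +2 overall charge requires Ni(II). Nickel is a group-10 element; Ni(II) is therefore d⁸. Trimethylphosphine and triphenylphosphine are strong-field ligands (high in the spectrochemical series). A 3d d⁸ ion with strong-field ligands gains enough CFSE to favour square planar over tetrahedral. → square planar.

[Ni(PMe₃)₂(PPh₃)₂]²⁺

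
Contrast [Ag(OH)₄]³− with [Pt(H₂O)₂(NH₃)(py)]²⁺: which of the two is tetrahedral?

[Ag(OH)₄]³−

For [Ag(OH)₄]³−: Ligand charges: each hydroxide is −1. With an overall charge of −3 the silver centre must be in the +1 oxidation state. Group 11 minus oxidation state 1 gives a d¹⁰ configuration. A d¹⁰ ion has no crystal-field stabilisation preference between square planar and tetrahedral, so four ligands adopt the sterically favoured tetrahedral geometry. → tetrahedral.
For [Pt(H₂O)₂(NH₃)(py)]²⁺: Summing ligand charges against the +2 overall charge gives an oxidation state of +2 for platinum. Pt sits in group 10, so the d-electron count is 10 − 2 = 8. A 5d d⁸ ion has a large crystal-field splitting; square planar leaves the high-energy d_{x²−y²} orbital empty and maximises CFSE. → square planar.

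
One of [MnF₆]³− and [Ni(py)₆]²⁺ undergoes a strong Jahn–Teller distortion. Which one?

[MnF₆]³−: Ligand charges: each fluoride is −1. With an overall charge of −3 the manganese centre must be in the +3 oxidation state. Mn sits in group 7, so the d-electron count is 7 − 3 = 4. Fluoride is a weak-field ligand for a first-row metal, so the complex is high-spin. The t₂g³e_g¹ (high-spin) configuration has an unevenly filled e_g set; the Jahn–Teller theorem predicts a tetragonal distortion (typically axial elongation) to lift the degeneracy.
[Ni(py)₆]²⁺: Summing ligand charges against the +2 overall charge gives an oxidation state of +2 for nickel. Group 10 minus oxidation state 2 gives a d⁸ configuration. The d⁸ configuration leaves the e_g set evenly filled (or empty) — no strong Jahn–Teller driving force.

[MnF₆]³−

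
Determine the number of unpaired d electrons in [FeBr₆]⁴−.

Each bromide is −1; balancing the −4 overall charge requires Fe(II).
Group 8 minus oxidation state 2 gives a d⁶ configuration.
The spin state decides the count: Bromide is a weak-field ligand for a first-row metal, so the complex is high-spin.
An octahedral high-spin d⁶ ion is t₂g⁴e_g², giving 4 unpaired electrons.

4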